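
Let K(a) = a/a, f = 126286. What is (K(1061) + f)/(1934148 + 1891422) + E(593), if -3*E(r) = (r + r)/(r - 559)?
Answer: -107720113/9290670 ≈ -11.594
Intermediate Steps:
E(r) = -2*r/(3*(-559 + r)) (E(r) = -(r + r)/(3*(r - 559)) = -2*r/(3*(-559 + r)))
K(a) = 1
(K(1061) + f)/(1934148 + 1891422) + E(593) = (1 + 126286)/(1934148 + 1891422) - 2*593/(-1677 + 3*593) = 126287/3825570 - 2*593/(-1677 + 1779) = 126287*(1/3825570) - 2*593/102 = 18041/546510 - 2*593*1/102 = 18041/546510 - 593/51 = -107720113/9290670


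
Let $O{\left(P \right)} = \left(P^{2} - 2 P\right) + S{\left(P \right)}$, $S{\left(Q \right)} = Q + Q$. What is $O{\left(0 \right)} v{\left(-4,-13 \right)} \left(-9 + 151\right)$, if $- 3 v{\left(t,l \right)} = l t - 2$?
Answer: $0$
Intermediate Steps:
$v{\left(t,l \right)} = \frac{2}{3} - \frac{l t}{3}$ ($v{\left(t,l \right)} = - \frac{l t - 2}{3} = - \frac{-2 + l t}{3} = \frac{2}{3} - \frac{l t}{3}$)
$S{\left(Q \right)} = 2 Q$
$O{\left(P \right)} = P^{2}$ ($O{\left(P \right)} = \left(P^{2} - 2 P\right) + 2 P = P^{2}$)
$O{\left(0 \right)} v{\left(-4,-13 \right)} \left(-9 + 151\right) = 0^{2} \left(\frac{2}{3} - \left(- \frac{13}{3}\right) \left(-4\right)\right) \left(-9 + 151\right) = 0 \left(\frac{2}{3} - \frac{52}{3}\right) 142 = 0 \left(\left(- \frac{50}{3}\right) 142\right) = 0 \left(- \frac{7100}{3}\right) = 0$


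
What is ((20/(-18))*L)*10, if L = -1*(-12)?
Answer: -400/3 ≈ -133.33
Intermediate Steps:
L = 12
((20/(-18))*L)*10 = ((20/(-18))*12)*10 = ((20*(-1/18))*12)*10 = -10/9*12*10 = -40/3*10 = -400/3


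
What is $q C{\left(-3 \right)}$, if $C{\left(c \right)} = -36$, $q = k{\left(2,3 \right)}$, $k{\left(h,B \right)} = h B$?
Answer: $-216$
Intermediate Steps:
$k{\left(h,B \right)} = B h$
$q = 6$ ($q = 3 \cdot 2 = 6$)
$q C{\left(-3 \right)} = 6 \left(-36\right) = -216$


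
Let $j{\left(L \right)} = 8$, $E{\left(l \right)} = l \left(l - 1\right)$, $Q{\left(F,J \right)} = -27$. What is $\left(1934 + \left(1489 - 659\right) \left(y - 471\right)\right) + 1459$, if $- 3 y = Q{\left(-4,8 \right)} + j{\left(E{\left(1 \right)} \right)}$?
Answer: $- \frac{1146841}{3} \approx -3.8228 \cdot 10^{5}$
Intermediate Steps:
$E{\left(l \right)} = l \left(-1 + l\right)$
$y = \frac{19}{3}$ ($y = - \frac{-27 + 8}{3} = \left(- \frac{1}{3}\right) \left(-19\right) = \frac{19}{3} \approx 6.3333$)
$\left(1934 + \left(1489 - 659\right) \left(y - 471\right)\right) + 1459 = \left(1934 + \left(1489 - 659\right) \left(\frac{19}{3} - 471\right)\right) + 1459 = \left(1934 + 830 \left(- \frac{1394}{3}\right)\right) + 1459 = \left(1934 - \frac{1157020}{3}\right) + 1459 = - \frac{1151218}{3} + 1459 = - \frac{1146841}{3}$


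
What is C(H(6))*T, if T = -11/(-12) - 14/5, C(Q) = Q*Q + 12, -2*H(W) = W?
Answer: -791/20 ≈ -39.550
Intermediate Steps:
H(W) = -W/2
C(Q) = 12 + Q² (C(Q) = Q² + 12 = 12 + Q²)
T = -113/60 (T = -11*(-1/12) - 14*⅕ = 11/12 - 14/5 = -113/60 ≈ -1.8833)
C(H(6))*T = (12 + (-½*6)²)*(-113/60) = (12 + (-3)²)*(-113/60) = (12 + 9)*(-113/60) = 21*(-113/60) = -791/20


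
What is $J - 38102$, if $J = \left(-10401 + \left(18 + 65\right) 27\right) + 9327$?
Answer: $-36935$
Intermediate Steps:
$J = 1167$ ($J = \left(-10401 + 83 \cdot 27\right) + 9327 = \left(-10401 + 2241\right) + 9327 = -8160 + 9327 = 1167$)
$J - 38102 = 1167 - 38102 = -36935$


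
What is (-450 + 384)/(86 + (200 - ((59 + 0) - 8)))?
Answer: -66/235 ≈ -0.28085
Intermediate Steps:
(-450 + 384)/(86 + (200 - ((59 + 0) - 8))) = -66/(86 + (200 - (59 - 8))) = -66/(86 + (200 - 1*51)) = -66/(86 + (200 - 51)) = -66/(86 + 149) = -66/235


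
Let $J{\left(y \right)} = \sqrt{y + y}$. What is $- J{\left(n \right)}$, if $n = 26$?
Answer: $- 2 \sqrt{13} \approx -7.2111$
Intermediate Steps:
$J{\left(y \right)} = \sqrt{2} \sqrt{y}$ ($J{\left(y \right)} = \sqrt{2 y} = \sqrt{2} \sqrt{y}$)
$- J{\left(n \right)} = - \sqrt{2} \sqrt{26} = - 2 \sqrt{13}$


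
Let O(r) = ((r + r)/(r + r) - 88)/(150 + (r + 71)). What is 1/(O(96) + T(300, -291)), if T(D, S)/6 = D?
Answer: 317/570513 ≈ 0.00055564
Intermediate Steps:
T(D, S) = 6*D
O(r) = -87/(221 + r) (O(r) = ((2*r)/((2*r)) - 88)/(150 + (71 + r)) = ((2*r)*(1/(2*r)) - 88)/(221 + r) = (1 - 88)/(221 + r) = -87/(221 + r))
1/(O(96) + T(300, -291)) = 1/(-87/(221 + 96) + 6*300) = 1/(-87/317 + 1800) = 1/(570513/317) = 317/570513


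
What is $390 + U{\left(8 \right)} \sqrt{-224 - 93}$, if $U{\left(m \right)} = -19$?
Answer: $390 - 19 i \sqrt{317} \approx 390.0 - 338.29 i$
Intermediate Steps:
$390 + U{\left(8 \right)} \sqrt{-224 - 93} = 390 - 19 \sqrt{-224 - 93} = 390 - 19 \sqrt{-317} = 390 - 19 i \sqrt{317}$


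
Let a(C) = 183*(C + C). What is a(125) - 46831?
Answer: -1081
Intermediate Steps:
a(C) = 366*C (a(C) = 183*(2*C) = 366*C)
a(125) - 46831 = 366*125 - 46831 = 45750 - 46831 = -1081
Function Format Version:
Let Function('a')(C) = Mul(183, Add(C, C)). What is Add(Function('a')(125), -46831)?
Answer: -1081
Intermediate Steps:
Function('a')(C) = Mul(366, C) (Function('a')(C) = Mul(183, Mul(2, C)) = Mul(366, C))
Add(Function('a')(125), -46831) = Add(Mul(366, 125), -46831) = Add(45750, -46831) = -1081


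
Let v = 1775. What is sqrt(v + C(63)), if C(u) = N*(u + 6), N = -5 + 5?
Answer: 5*sqrt(71) ≈ 42.131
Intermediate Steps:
N = 0
C(u) = 0 (C(u) = 0*(u + 6) = 0*(6 + u) = 0)
sqrt(v + C(63)) = sqrt(1775 + 0) = sqrt(1775) = 5*sqrt(71)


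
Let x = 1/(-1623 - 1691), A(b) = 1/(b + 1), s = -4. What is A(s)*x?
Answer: 1/9942 ≈ 0.00010058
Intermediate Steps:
A(b) = 1/(1 + b)
x = -1/3314 (x = 1/(-3314) = -1/3314 ≈ -0.00030175)
A(s)*x = -1/3314/(1 - 4) = -1/3314/(-3) = -⅓*(-1/3314) = 1/9942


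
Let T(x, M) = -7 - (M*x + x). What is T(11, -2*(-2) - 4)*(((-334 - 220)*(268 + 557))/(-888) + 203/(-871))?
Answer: -596865429/64454 ≈ -9260.3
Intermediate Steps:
T(x, M) = -7 - x - M*x (T(x, M) = -7 - (x + M*x) = -7 + (-x - M*x) = -7 - x - M*x)
T(11, -2*(-2) - 4)*(((-334 - 220)*(268 + 557))/(-888) + 203/(-871)) = (-7 - 1*11 - 1*(-2*(-2) - 4)*11)*(((-334 - 220)*(268 + 557))/(-888) + 203/(-871)) = (-7 - 11 - 1*(4 - 4)*11)*(-554*825*(-1/888) + 203*(-1/871)) = (-7 - 11 - 1*0*11)*(-457050*(-1/888) - 203/871) = (-7 - 11 + 0)*(76175/148 - 203/871) = -18*66318381/128908 = -596865429/64454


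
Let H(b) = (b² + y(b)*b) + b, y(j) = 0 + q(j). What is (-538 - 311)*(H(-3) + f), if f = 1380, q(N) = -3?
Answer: -1184355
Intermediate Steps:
y(j) = -3 (y(j) = 0 - 3 = -3)
H(b) = b² - 2*b (H(b) = (b² - 3*b) + b = b² - 2*b)
(-538 - 311)*(H(-3) + f) = (-538 - 311)*(-3*(-2 - 3) + 1380) = -849*(-3*(-5) + 1380) = -849*(15 + 1380) = -849*1395 = -1184355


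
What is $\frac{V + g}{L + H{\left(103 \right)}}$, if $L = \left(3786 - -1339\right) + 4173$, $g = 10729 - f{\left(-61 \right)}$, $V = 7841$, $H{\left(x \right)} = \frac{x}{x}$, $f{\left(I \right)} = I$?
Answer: $\frac{18631}{9299} \approx 2.0035$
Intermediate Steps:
$H{\left(x \right)} = 1$
$g = 10790$ ($g = 10729 - -61 = 10729 + 61 = 10790$)
$L = 9298$ ($L = \left(3786 + 1339\right) + 4173 = 5125 + 4173 = 9298$)
$\frac{V + g}{L + H{\left(103 \right)}} = \frac{7841 + 10790}{9298 + 1} = \frac{18631}{9299}$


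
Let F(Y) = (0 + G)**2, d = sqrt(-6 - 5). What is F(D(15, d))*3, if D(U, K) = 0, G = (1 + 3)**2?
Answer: 768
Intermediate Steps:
d = I*sqrt(11) (d = sqrt(-11) = I*sqrt(11) ≈ 3.3166*I)
G = 16 (G = 4**2 = 16)
F(Y) = 256 (F(Y) = (0 + 16)**2 = 16**2 = 256)
F(D(15, d))*3 = 256*3 = 768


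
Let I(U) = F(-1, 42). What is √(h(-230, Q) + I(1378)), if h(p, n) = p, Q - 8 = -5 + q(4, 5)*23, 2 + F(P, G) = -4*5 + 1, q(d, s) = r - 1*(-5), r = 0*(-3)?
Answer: I*√251 ≈ 15.843*I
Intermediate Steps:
r = 0
q(d, s) = 5 (q(d, s) = 0 - 1*(-5) = 0 + 5 = 5)
F(P, G) = -21 (F(P, G) = -2 + (-4*5 + 1) = -2 + (-20 + 1) = -2 - 19 = -21)
I(U) = -21
Q = 118 (Q = 8 + (-5 + 5*23) = 8 + (-5 + 115) = 8 + 110 = 118)
√(h(-230, Q) + I(1378)) = √(-230 - 21) = √(-251) = I*√251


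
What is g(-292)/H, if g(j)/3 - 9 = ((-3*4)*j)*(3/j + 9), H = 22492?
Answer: 94527/22492 ≈ 4.2027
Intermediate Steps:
g(j) = 27 - 36*j*(9 + 3/j) (g(j) = 27 + 3*(((-3*4)*j)*(3/j + 9)) = 27 + 3*((-12*j)*(9 + 3/j)) = 27 + 3*(-12*j*(9 + 3/j)) = 27 - 36*j*(9 + 3/j))
g(-292)/H = (-81 - 324*(-292))/22492 = (-81 + 94608)*(1/22492) = 94527*(1/22492) = 94527/22492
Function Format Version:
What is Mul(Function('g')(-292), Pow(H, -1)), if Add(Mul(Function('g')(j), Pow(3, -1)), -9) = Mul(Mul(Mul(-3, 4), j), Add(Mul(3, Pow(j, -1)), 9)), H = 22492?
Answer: Rational(94527, 22492) ≈ 4.2027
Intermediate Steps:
Function('g')(j) = Add(27, Mul(-36, j, Add(9, Mul(3, Pow(j, -1))))) (Function('g')(j) = Add(27, Mul(3, Mul(Mul(Mul(-3, 4), j), Add(Mul(3, Pow(j, -1)), 9)))) = Add(27, Mul(3, Mul(Mul(-12, j), Add(9, Mul(3, Pow(j, -1)))))) = Add(27, Mul(3, Mul(-12, j, Add(9, Mul(3, Pow(j, -1)))))) = Add(27, Mul(-36, j, Add(9, Mul(3, Pow(j, -1))))))
Mul(Function('g')(-292), Pow(H, -1)) = Mul(Add(-81, Mul(-324, -292)), Pow(22492, -1)) = Mul(Add(-81, 94608), Rational(1, 22492)) = Mul(94527, Rational(1, 22492)) = Rational(94527, 22492)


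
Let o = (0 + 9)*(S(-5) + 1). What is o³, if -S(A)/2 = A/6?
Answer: 13824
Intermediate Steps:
S(A) = -A/3 (S(A) = -2*A/6 = -A/3)
o = 24 (o = (0 + 9)*(-⅓*(-5) + 1) = 9*(5/3 + 1) = 9*(8/3) = 24)
o³ = 24³ = 13824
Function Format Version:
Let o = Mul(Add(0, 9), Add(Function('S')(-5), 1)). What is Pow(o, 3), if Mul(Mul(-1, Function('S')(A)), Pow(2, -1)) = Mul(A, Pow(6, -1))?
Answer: 13824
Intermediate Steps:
Function('S')(A) = Mul(Rational(-1, 3), A) (Function('S')(A) = Mul(-2, Mul(A, Pow(6, -1))) = Mul(-2, Mul(A, Rational(1, 6))) = Mul(-2, Mul(Rational(1, 6), A)) = Mul(Rational(-1, 3), A))
o = 24 (o = Mul(Add(0, 9), Add(Mul(Rational(-1, 3), -5), 1)) = Mul(9, Add(Rational(5, 3), 1)) = Mul(9, Rational(8, 3)) = 24)
Pow(o, 3) = Pow(24, 3) = 13824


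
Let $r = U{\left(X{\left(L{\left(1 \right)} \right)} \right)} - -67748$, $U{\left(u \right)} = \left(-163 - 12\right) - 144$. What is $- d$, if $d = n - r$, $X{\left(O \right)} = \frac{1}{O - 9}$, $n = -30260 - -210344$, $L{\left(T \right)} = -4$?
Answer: $-112655$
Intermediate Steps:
$n = 180084$ ($n = -30260 + 210344 = 180084$)
$X{\left(O \right)} = \frac{1}{-9 + O}$
$U{\left(u \right)} = -319$ ($U{\left(u \right)} = -175 - 144 = -319$)
$r = 67429$ ($r = -319 - -67748 = -319 + 67748 = 67429$)
$d = 112655$ ($d = 180084 - 67429 = 112655$)
$- d = \left(-1\right) 112655 = -112655$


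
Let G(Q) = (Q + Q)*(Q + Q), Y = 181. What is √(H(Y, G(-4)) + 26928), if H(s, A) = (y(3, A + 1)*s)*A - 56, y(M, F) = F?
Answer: 6*√21662 ≈ 883.08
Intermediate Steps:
G(Q) = 4*Q² (G(Q) = (2*Q)*(2*Q) = 4*Q²)
H(s, A) = -56 + A*s*(1 + A) (H(s, A) = ((A + 1)*s)*A - 56 = ((1 + A)*s)*A - 56 = (s*(1 + A))*A - 56 = A*s*(1 + A) - 56 = -56 + A*s*(1 + A))
√(H(Y, G(-4)) + 26928) = √((-56 + (4*(-4)²)*181*(1 + 4*(-4)²)) + 26928) = √((-56 + (4*16)*181*(1 + 4*16)) + 26928) = √((-56 + 64*181*(1 + 64)) + 26928) = √((-56 + 64*181*65) + 26928) = √((-56 + 752960) + 26928) = √(752904 + 26928) = √779832 = 6*√21662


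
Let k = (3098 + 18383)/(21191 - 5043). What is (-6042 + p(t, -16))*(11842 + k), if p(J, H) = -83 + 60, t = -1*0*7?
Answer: -1159907578305/16148 ≈ -7.1830e+7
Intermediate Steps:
k = 21481/16148 ≈ 1.3303
t = 0 (t = 0*7 = 0)
p(J, H) = -23
(-6042 + p(t, -16))*(11842 + k) = (-6042 - 23)*(11842 + 21481/16148) = -6065*191246097/16148 = -1159907578305/16148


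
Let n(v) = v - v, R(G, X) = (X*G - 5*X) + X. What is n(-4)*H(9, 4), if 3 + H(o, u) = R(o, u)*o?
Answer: 0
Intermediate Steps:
R(G, X) = -4*X + G*X (R(G, X) = (G*X - 5*X) + X = (-5*X + G*X) + X = -4*X + G*X)
n(v) = 0
H(o, u) = -3 + o*u*(-4 + o) (H(o, u) = -3 + (u*(-4 + o))*o = -3 + o*u*(-4 + o))
n(-4)*H(9, 4) = 0*(-3 + 9*4*(-4 + 9)) = 0*(-3 + 9*4*5) = 0*(-3 + 180) = 0*177 = 0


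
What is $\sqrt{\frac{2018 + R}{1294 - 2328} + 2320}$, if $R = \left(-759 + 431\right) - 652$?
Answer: $\frac{\sqrt{619842157}}{517} \approx 48.156$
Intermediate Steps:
$R = -980$ ($R = -328 - 652 = -980$)
$\sqrt{\frac{2018 + R}{1294 - 2328} + 2320} = \sqrt{\frac{2018 - 980}{1294 - 2328} + 2320} = \sqrt{\frac{1038}{-1034} + 2320} = \sqrt{1038 \left(- \frac{1}{1034}\right) + 2320} = \sqrt{- \frac{519}{517} + 2320} = \sqrt{\frac{1198921}{517}} = \frac{\sqrt{619842157}}{517}$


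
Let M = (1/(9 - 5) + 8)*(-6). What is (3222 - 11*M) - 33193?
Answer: -58853/2 ≈ -29427.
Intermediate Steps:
M = -99/2 (M = (1/4 + 8)*(-6) = (33/4)*(-6) = -99/2 ≈ -49.500)
(3222 - 11*M) - 33193 = (3222 - 11*(-99/2)) - 33193 = (3222 + 1089/2) - 33193 = 7533/2 - 33193 = -58853/2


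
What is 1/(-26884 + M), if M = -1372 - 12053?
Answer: -1/40309 ≈ -2.4808e-5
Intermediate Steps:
M = -13425
1/(-26884 + M) = 1/(-26884 - 13425) = 1/(-40309) = -1/40309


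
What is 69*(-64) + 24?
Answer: -4392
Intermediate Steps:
69*(-64) + 24 = -4416 + 24 = -4392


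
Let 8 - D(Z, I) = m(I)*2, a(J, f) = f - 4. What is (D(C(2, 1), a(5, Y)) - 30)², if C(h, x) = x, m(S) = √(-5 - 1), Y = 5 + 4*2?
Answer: 460 + 88*I*√6 ≈ 460.0 + 215.56*I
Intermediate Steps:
Y = 13 (Y = 5 + 8 = 13)
m(S) = I*√6 (m(S) = √(-6) = I*√6)
a(J, f) = -4 + f
D(Z, I) = 8 - 2*I*√6 (D(Z, I) = 8 - I*√6*2 = 8 - 2*I*√6)
(D(C(2, 1), a(5, Y)) - 30)² = ((8 - 2*I*√6) - 30)² = (-22 - 2*I*√6)²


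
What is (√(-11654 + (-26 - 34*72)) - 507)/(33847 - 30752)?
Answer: -507/3095 + 4*I*√883/3095 ≈ -0.16381 + 0.038404*I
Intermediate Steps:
(√(-11654 + (-26 - 34*72)) - 507)/(33847 - 30752) = (√(-11654 + (-26 - 2448)) - 507)/3095 = (√(-11654 - 2474) - 507)*(1/3095) = (√(-14128) - 507)*(1/3095) = (4*I*√883 - 507)*(1/3095) = (-507 + 4*I*√883)*(1/3095) = -507/3095 + 4*I*√883/3095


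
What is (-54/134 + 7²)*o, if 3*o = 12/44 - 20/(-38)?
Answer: 49432/3819 ≈ 12.944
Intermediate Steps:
o = 167/627 (o = (12/44 - 20/(-38))/3 = (12*(1/44) - 20*(-1/38))/3 = (3/11 + 10/19)/3 = (⅓)*(167/209) = 167/627 ≈ 0.26635)
(-54/134 + 7²)*o = (-54/134 + 7²)*(167/627) = (-54*1/134 + 49)*(167/627) = (-27/67 + 49)*(167/627) = (3256/67)*(167/627) = 49432/3819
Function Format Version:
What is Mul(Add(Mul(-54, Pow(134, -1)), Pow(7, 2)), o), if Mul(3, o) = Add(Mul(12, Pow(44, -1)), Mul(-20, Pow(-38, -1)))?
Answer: Rational(49432, 3819) ≈ 12.944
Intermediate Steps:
o = Rational(167, 627) (o = Mul(Rational(1, 3), Add(Mul(12, Pow(44, -1)), Mul(-20, Pow(-38, -1)))) = Mul(Rational(1, 3), Add(Mul(12, Rational(1, 44)), Mul(-20, Rational(-1, 38)))) = Mul(Rational(1, 3), Add(Rational(3, 11), Rational(10, 19))) = Mul(Rational(1, 3), Rational(167, 209)) = Rational(167, 627) ≈ 0.26635)
Mul(Add(Mul(-54, Pow(134, -1)), Pow(7, 2)), o) = Mul(Add(Mul(-54, Pow(134, -1)), Pow(7, 2)), Rational(167, 627)) = Mul(Add(Mul(-54, Rational(1, 134)), 49), Rational(167, 627)) = Mul(Add(Rational(-27, 67), 49), Rational(167, 627)) = Mul(Rational(3256, 67), Rational(167, 627)) = Rational(49432, 3819)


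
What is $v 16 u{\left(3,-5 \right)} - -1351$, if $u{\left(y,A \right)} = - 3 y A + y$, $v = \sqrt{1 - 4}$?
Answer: $1351 + 768 i \sqrt{3} \approx 1351.0 + 1330.2 i$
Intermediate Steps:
$v = i \sqrt{3}$ ($v = \sqrt{-3} = i \sqrt{3} \approx 1.732 i$)
$u{\left(y,A \right)} = y - 3 A y$ ($u{\left(y,A \right)} = - 3 A y + y = y - 3 A y$)
$v 16 u{\left(3,-5 \right)} - -1351 = i \sqrt{3} \cdot 16 \cdot 3 \left(1 - -15\right) - -1351 = 16 i \sqrt{3} \cdot 3 \left(1 + 15\right) + 1351 = 16 i \sqrt{3} \cdot 3 \cdot 16 + 1351 = 16 i \sqrt{3} \cdot 48 + 1351 = 768 i \sqrt{3} + 1351 = 1351 + 768 i \sqrt{3}$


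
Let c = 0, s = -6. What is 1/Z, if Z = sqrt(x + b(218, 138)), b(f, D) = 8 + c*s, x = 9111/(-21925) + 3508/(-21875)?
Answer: 25*sqrt(485753009945)/47475453 ≈ 0.36701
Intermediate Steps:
x = -11048641/19184375 (x = 9111*(-1/21925) + 3508*(-1/21875) = -9111/21925 - 3508/21875 = -11048641/19184375 ≈ -0.57592)
b(f, D) = 8 (b(f, D) = 8 + 0*(-6) = 8 + 0 = 8)
Z = 3*sqrt(485753009945)/767375 (Z = sqrt(-11048641/19184375 + 8) = sqrt(142426359/19184375) = 3*sqrt(485753009945)/767375 ≈ 2.7247)
1/Z = 1/(3*sqrt(485753009945)/767375) = 25*sqrt(485753009945)/47475453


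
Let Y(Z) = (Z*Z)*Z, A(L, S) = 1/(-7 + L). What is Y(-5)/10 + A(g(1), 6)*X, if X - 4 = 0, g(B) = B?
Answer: -79/6 ≈ -13.167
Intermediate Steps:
X = 4 (X = 4 + 0 = 4)
Y(Z) = Z**3 (Y(Z) = Z**2*Z = Z**3)
Y(-5)/10 + A(g(1), 6)*X = (-5)**3/10 + 4/(-7 + 1) = -125*1/10 + 4/(-6) = -25/2 - 1/6*4 = -25/2 - 2/3 = -79/6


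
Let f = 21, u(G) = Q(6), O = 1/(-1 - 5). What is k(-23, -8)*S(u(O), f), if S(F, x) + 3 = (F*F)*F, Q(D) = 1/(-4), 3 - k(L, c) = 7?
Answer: 193/16 ≈ 12.063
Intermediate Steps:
k(L, c) = -4 (k(L, c) = 3 - 1*7 = 3 - 7 = -4)
Q(D) = -¼
O = -⅙ (O = 1/(-6) = -⅙ ≈ -0.16667)
u(G) = -¼
S(F, x) = -3 + F³ (S(F, x) = -3 + (F*F)*F = -3 + F²*F = -3 + F³)
k(-23, -8)*S(u(O), f) = -4*(-3 + (-¼)³) = -4*(-3 - 1/64) = -4*(-193/64) = 193/16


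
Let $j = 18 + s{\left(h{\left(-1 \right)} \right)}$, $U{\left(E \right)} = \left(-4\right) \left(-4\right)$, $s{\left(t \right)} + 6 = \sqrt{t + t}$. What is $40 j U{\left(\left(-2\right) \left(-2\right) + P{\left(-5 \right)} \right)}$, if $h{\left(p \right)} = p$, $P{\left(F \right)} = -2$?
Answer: $7680 + 640 i \sqrt{2} \approx 7680.0 + 905.1 i$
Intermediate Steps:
$s{\left(t \right)} = -6 + \sqrt{2} \sqrt{t}$ ($s{\left(t \right)} = -6 + \sqrt{t + t} = -6 + \sqrt{2 t} = -6 + \sqrt{2} \sqrt{t}$)
$U{\left(E \right)} = 16$
$j = 12 + i \sqrt{2}$ ($j = 18 - \left(6 - \sqrt{2} \sqrt{-1}\right) = 18 - \left(6 - \sqrt{2} i\right) = 18 - \left(6 - i \sqrt{2}\right) = 12 + i \sqrt{2} \approx 12.0 + 1.4142 i$)
$40 j U{\left(\left(-2\right) \left(-2\right) + P{\left(-5 \right)} \right)} = 40 \left(12 + i \sqrt{2}\right) 16 = \left(480 + 40 i \sqrt{2}\right) 16 = 7680 + 640 i \sqrt{2}$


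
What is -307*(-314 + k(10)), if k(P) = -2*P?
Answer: 102538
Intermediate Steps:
-307*(-314 + k(10)) = -307*(-314 - 2*10) = -307*(-314 - 20) = -307*(-334) = 102538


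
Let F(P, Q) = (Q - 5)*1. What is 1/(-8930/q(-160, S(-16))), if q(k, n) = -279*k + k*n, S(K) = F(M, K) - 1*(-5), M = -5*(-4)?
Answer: -4720/893 ≈ -5.2856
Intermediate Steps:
M = 20
F(P, Q) = -5 + Q (F(P, Q) = (-5 + Q)*1 = -5 + Q)
S(K) = K (S(K) = (-5 + K) - 1*(-5) = (-5 + K) + 5 = K)
1/(-8930/q(-160, S(-16))) = 1/(-8930*(-1/(160*(-279 - 16)))) = 1/(-8930/((-160*(-295)))) = 1/(-8930/47200) = 1/(-8930*1/47200) = 1/(-893/4720) = -4720/893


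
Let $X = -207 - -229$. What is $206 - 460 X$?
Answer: $-9914$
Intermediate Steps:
$X = 22$ ($X = -207 + 229 = 22$)
$206 - 460 X = 206 - 10120 = -9914$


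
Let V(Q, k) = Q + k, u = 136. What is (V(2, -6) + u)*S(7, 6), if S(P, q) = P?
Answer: 924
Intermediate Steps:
(V(2, -6) + u)*S(7, 6) = ((2 - 6) + 136)*7 = (-4 + 136)*7 = 132*7 = 924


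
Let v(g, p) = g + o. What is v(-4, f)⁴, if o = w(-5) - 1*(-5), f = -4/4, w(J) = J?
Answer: 256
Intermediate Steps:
f = -1 (f = -4*¼ = -1)
o = 0 (o = -5 - 1*(-5) = -5 + 5 = 0)
v(g, p) = g (v(g, p) = g + 0 = g)
v(-4, f)⁴ = (-4)⁴ = 256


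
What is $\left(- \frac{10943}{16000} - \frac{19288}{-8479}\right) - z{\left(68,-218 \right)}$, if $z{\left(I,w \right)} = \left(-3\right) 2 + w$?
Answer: $\frac{30604558303}{135664000} \approx 225.59$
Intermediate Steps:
$z{\left(I,w \right)} = -6 + w$
$\left(- \frac{10943}{16000} - \frac{19288}{-8479}\right) - z{\left(68,-218 \right)} = \left(- \frac{10943}{16000} - \frac{19288}{-8479}\right) - \left(-6 - 218\right) = \left(\left(-10943\right) \frac{1}{16000} - - \frac{19288}{8479}\right) - -224 = \left(- \frac{10943}{16000} + \frac{19288}{8479}\right) + 224 = \frac{215822303}{135664000} + 224 = \frac{30604558303}{135664000}$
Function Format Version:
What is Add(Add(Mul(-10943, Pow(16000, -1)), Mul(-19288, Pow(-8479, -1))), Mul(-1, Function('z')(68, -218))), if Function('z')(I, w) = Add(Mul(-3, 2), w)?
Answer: Rational(30604558303, 135664000) ≈ 225.59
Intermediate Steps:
Function('z')(I, w) = Add(-6, w)
Add(Add(Mul(-10943, Pow(16000, -1)), Mul(-19288, Pow(-8479, -1))), Mul(-1, Function('z')(68, -218))) = Add(Add(Mul(-10943, Pow(16000, -1)), Mul(-19288, Pow(-8479, -1))), Mul(-1, Add(-6, -218))) = Add(Add(Mul(-10943, Rational(1, 16000)), Mul(-19288, Rational(-1, 8479))), Mul(-1, -224)) = Add(Add(Rational(-10943, 16000), Rational(19288, 8479)), 224) = Add(Rational(215822303, 135664000), 224) = Rational(30604558303, 135664000)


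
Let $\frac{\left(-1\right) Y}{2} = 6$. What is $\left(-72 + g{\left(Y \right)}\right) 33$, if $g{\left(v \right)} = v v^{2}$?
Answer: $-59400$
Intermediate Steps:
$Y = -12$ ($Y = \left(-2\right) 6 = -12$)
$g{\left(v \right)} = v^{3}$
$\left(-72 + g{\left(Y \right)}\right) 33 = \left(-72 + \left(-12\right)^{3}\right) 33 = \left(-72 - 1728\right) 33 = \left(-1800\right) 33 = -59400$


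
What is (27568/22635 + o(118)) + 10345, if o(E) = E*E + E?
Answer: 552027313/22635 ≈ 24388.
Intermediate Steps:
o(E) = E + E² (o(E) = E² + E = E + E²)
(27568/22635 + o(118)) + 10345 = (27568/22635 + 118*(1 + 118)) + 10345 = (27568*(1/22635) + 118*119) + 10345 = (27568/22635 + 14042) + 10345 = 317868238/22635 + 10345 = 552027313/22635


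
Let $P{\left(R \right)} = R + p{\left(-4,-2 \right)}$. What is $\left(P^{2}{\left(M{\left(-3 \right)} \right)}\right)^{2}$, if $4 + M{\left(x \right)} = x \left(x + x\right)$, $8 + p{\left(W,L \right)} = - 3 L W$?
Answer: $104976$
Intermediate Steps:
$p{\left(W,L \right)} = -8 - 3 L W$ ($p{\left(W,L \right)} = -8 + - 3 L W = -8 - 3 L W$)
$M{\left(x \right)} = -4 + 2 x^{2}$ ($M{\left(x \right)} = -4 + x \left(x + x\right) = -4 + x 2 x = -4 + 2 x^{2}$)
$P{\left(R \right)} = -32 + R$ ($P{\left(R \right)} = R - \left(8 - -24\right) = R - 32 = -32 + R$)
$\left(P^{2}{\left(M{\left(-3 \right)} \right)}\right)^{2} = \left(\left(-32 - \left(4 - 2 \left(-3\right)^{2}\right)\right)^{2}\right)^{2} = \left(\left(-32 + \left(-4 + 2 \cdot 9\right)\right)^{2}\right)^{2} = \left(\left(-32 + \left(-4 + 18\right)\right)^{2}\right)^{2} = \left(\left(-32 + 14\right)^{2}\right)^{2} = \left(\left(-18\right)^{2}\right)^{2} = 324^{2} = 104976$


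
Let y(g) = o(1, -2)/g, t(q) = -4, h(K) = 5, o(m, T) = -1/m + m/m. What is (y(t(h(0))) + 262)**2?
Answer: 68644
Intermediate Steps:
o(m, T) = 1 - 1/m (o(m, T) = -1/m + 1 = 1 - 1/m)
y(g) = 0 (y(g) = ((-1 + 1)/1)/g = (1*0)/g = 0/g = 0)
(y(t(h(0))) + 262)**2 = (0 + 262)**2 = 262**2 = 68644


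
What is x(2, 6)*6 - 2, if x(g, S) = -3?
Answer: -20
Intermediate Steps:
x(2, 6)*6 - 2 = -3*6 - 2 = -18 - 2 = -20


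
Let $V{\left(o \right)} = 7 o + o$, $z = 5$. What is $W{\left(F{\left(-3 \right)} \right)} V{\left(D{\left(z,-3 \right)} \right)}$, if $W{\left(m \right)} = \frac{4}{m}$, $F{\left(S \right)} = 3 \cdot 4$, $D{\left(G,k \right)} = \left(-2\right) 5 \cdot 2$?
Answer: $- \frac{160}{3} \approx -53.333$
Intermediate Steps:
$D{\left(G,k \right)} = -20$ ($D{\left(G,k \right)} = \left(-10\right) 2 = -20$)
$V{\left(o \right)} = 8 o$
$F{\left(S \right)} = 12$
$W{\left(F{\left(-3 \right)} \right)} V{\left(D{\left(z,-3 \right)} \right)} = \frac{4}{12} \cdot 8 \left(-20\right) = 4 \cdot \frac{1}{12} \left(-160\right) = \frac{1}{3} \left(-160\right) = - \frac{160}{3}$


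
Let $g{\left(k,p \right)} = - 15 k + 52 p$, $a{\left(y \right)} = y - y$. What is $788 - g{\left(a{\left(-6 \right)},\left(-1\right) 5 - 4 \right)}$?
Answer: $1256$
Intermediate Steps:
$a{\left(y \right)} = 0$
$788 - g{\left(a{\left(-6 \right)},\left(-1\right) 5 - 4 \right)} = 788 - \left(\left(-15\right) 0 + 52 \left(\left(-1\right) 5 - 4\right)\right) = 788 - \left(0 + 52 \left(-5 - 4\right)\right) = 788 - \left(0 + 52 \left(-9\right)\right) = 788 - \left(0 - 468\right) = 788 - -468 = 788 + 468 = 1256$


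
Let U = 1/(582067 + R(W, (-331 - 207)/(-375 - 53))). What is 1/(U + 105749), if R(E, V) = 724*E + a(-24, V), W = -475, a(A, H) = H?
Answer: 50968007/5389815772457 ≈ 9.4564e-6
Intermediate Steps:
R(E, V) = V + 724*E (R(E, V) = 724*E + V = V + 724*E)
U = 214/50968007 (U = 1/(582067 + ((-331 - 207)/(-375 - 53) + 724*(-475))) = 1/(582067 + (-538/(-428) - 343900)) = 1/(582067 + (-538*(-1/428) - 343900)) = 1/(582067 + (269/214 - 343900)) = 1/(582067 - 73594331/214) = 1/(50968007/214) = 214/50968007 ≈ 4.1987e-6)
1/(U + 105749) = 1/(214/50968007 + 105749) = 1/(5389815772457/50968007) = 50968007/5389815772457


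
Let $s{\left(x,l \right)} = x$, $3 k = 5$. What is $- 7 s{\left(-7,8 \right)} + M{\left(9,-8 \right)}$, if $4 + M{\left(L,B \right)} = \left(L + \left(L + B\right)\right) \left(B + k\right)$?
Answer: $- \frac{55}{3} \approx -18.333$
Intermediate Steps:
$k = \frac{5}{3}$ ($k = \frac{1}{3} \cdot 5 = \frac{5}{3} \approx 1.6667$)
$M{\left(L,B \right)} = -4 + \left(\frac{5}{3} + B\right) \left(B + 2 L\right)$ ($M{\left(L,B \right)} = -4 + \left(L + \left(L + B\right)\right) \left(B + \frac{5}{3}\right) = -4 + \left(L + \left(B + L\right)\right) \left(\frac{5}{3} + B\right) = -4 + \left(B + 2 L\right) \left(\frac{5}{3} + B\right) = -4 + \left(\frac{5}{3} + B\right) \left(B + 2 L\right)$)
$- 7 s{\left(-7,8 \right)} + M{\left(9,-8 \right)} = \left(-7\right) \left(-7\right) + \left(-4 + \left(-8\right)^{2} + \frac{5}{3} \left(-8\right) + \frac{10}{3} \cdot 9 + 2 \left(-8\right) 9\right) = 49 - \frac{202}{3} = - \frac{55}{3}$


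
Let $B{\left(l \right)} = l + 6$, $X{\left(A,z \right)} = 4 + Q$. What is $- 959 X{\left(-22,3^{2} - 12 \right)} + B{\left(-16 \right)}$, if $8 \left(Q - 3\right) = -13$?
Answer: $- \frac{41317}{8} \approx -5164.6$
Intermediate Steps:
$Q = \frac{11}{8}$ ($Q = 3 + \frac{1}{8} \left(-13\right) = 3 - \frac{13}{8} = \frac{11}{8} \approx 1.375$)
$X{\left(A,z \right)} = \frac{43}{8}$ ($X{\left(A,z \right)} = 4 + \frac{11}{8} = \frac{43}{8}$)
$B{\left(l \right)} = 6 + l$
$- 959 X{\left(-22,3^{2} - 12 \right)} + B{\left(-16 \right)} = \left(-959\right) \frac{43}{8} + \left(6 - 16\right) = - \frac{41237}{8} - 10 = - \frac{41317}{8}$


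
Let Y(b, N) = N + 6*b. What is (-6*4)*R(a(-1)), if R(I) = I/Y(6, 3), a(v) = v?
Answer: 8/13 ≈ 0.61539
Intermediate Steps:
R(I) = I/39 (R(I) = I/(3 + 6*6) = I/(3 + 36) = I/39)
(-6*4)*R(a(-1)) = (-6*4)*((1/39)*(-1)) = -24*(-1/39) = 8/13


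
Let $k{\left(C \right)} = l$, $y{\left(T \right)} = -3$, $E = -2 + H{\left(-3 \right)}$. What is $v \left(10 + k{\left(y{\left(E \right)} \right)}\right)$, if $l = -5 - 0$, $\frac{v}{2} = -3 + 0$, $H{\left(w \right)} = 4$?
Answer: $-30$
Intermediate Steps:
$v = -6$ ($v = 2 \left(-3 + 0\right) = 2 \left(-3\right) = -6$)
$E = 2$ ($E = -2 + 4 = 2$)
$l = -5$ ($l = -5 + 0 = -5$)
$k{\left(C \right)} = -5$
$v \left(10 + k{\left(y{\left(E \right)} \right)}\right) = - 6 \left(10 - 5\right) = \left(-6\right) 5 = -30$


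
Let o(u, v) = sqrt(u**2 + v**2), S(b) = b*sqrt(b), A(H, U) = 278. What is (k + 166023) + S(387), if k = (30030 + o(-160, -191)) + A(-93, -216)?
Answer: 196331 + sqrt(62081) + 1161*sqrt(43) ≈ 2.0419e+5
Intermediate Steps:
S(b) = b**(3/2)
k = 30308 + sqrt(62081) (k = (30030 + sqrt((-160)**2 + (-191)**2)) + 278 = (30030 + sqrt(25600 + 36481)) + 278 = (30030 + sqrt(62081)) + 278 = 30308 + sqrt(62081) ≈ 30557.)
(k + 166023) + S(387) = ((30308 + sqrt(62081)) + 166023) + 387**(3/2) = (196331 + sqrt(62081)) + 1161*sqrt(43) = 196331 + sqrt(62081) + 1161*sqrt(43)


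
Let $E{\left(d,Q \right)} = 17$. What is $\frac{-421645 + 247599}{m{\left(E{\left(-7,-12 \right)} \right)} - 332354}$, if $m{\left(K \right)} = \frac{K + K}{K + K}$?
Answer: $\frac{174046}{332353} \approx 0.52368$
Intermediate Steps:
$m{\left(K \right)} = 1$ ($m{\left(K \right)} = \frac{2 K}{2 K} = 2 K \frac{1}{2 K} = 1$)
$\frac{-421645 + 247599}{m{\left(E{\left(-7,-12 \right)} \right)} - 332354} = \frac{-421645 + 247599}{1 - 332354} = - \frac{174046}{-332353} = \left(-174046\right) \left(- \frac{1}{332353}\right) = \frac{174046}{332353}$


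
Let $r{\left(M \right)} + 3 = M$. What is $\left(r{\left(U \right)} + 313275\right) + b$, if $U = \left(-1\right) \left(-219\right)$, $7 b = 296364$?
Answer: $\frac{2490801}{7} \approx 3.5583 \cdot 10^{5}$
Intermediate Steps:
$b = \frac{296364}{7}$ ($b = \frac{1}{7} \cdot 296364 = \frac{296364}{7} \approx 42338.0$)
$U = 219$
$r{\left(M \right)} = -3 + M$
$\left(r{\left(U \right)} + 313275\right) + b = \left(\left(-3 + 219\right) + 313275\right) + \frac{296364}{7} = \left(216 + 313275\right) + \frac{296364}{7} = 313491 + \frac{296364}{7} = \frac{2490801}{7}$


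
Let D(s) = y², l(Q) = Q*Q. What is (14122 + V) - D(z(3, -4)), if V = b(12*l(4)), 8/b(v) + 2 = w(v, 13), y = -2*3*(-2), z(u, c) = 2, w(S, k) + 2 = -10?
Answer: 97842/7 ≈ 13977.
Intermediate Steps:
l(Q) = Q²
w(S, k) = -12 (w(S, k) = -2 - 10 = -12)
y = 12 (y = -6*(-2) = 12)
b(v) = -4/7 (b(v) = 8/(-2 - 12) = 8/(-14) = 8*(-1/14) = -4/7)
V = -4/7 ≈ -0.57143
D(s) = 144 (D(s) = 12² = 144)
(14122 + V) - D(z(3, -4)) = (14122 - 4/7) - 1*144 = 98850/7 - 144 = 97842/7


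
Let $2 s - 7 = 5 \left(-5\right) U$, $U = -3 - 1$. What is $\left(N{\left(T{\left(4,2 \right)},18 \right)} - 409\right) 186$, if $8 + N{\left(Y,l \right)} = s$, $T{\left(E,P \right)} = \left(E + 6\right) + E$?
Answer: $-67611$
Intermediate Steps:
$T{\left(E,P \right)} = 6 + 2 E$ ($T{\left(E,P \right)} = \left(6 + E\right) + E = 6 + 2 E$)
$U = -4$
$s = \frac{107}{2}$ ($s = \frac{7}{2} + \frac{5 \left(-5\right) \left(-4\right)}{2} = \frac{7}{2} + \frac{\left(-25\right) \left(-4\right)}{2} = \frac{7}{2} + \frac{1}{2} \cdot 100 = \frac{7}{2} + 50 = \frac{107}{2} \approx 53.5$)
$N{\left(Y,l \right)} = \frac{91}{2}$ ($N{\left(Y,l \right)} = -8 + \frac{107}{2} = \frac{91}{2}$)
$\left(N{\left(T{\left(4,2 \right)},18 \right)} - 409\right) 186 = \left(\frac{91}{2} - 409\right) 186 = \left(- \frac{727}{2}\right) 186 = -67611$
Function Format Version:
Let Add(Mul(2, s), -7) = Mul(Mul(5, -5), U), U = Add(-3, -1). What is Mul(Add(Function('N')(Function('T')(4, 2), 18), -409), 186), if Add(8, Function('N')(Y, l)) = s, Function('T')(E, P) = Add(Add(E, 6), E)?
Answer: -67611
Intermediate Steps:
Function('T')(E, P) = Add(6, Mul(2, E)) (Function('T')(E, P) = Add(Add(6, E), E) = Add(6, Mul(2, E)))
U = -4
s = Rational(107, 2) (s = Add(Rational(7, 2), Mul(Rational(1, 2), Mul(Mul(5, -5), -4))) = Add(Rational(7, 2), Mul(Rational(1, 2), Mul(-25, -4))) = Add(Rational(7, 2), Mul(Rational(1, 2), 100)) = Add(Rational(7, 2), 50) = Rational(107, 2) ≈ 53.500)
Function('N')(Y, l) = Rational(91, 2) (Function('N')(Y, l) = Add(-8, Rational(107, 2)) = Rational(91, 2))
Mul(Add(Function('N')(Function('T')(4, 2), 18), -409), 186) = Mul(Add(Rational(91, 2), -409), 186) = Mul(Rational(-727, 2), 186) = -67611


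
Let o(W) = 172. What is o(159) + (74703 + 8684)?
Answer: 83559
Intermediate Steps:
o(159) + (74703 + 8684) = 172 + (74703 + 8684) = 172 + 83387 = 83559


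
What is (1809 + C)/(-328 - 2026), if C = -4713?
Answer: 132/107 ≈ 1.2336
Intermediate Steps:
(1809 + C)/(-328 - 2026) = (1809 - 4713)/(-328 - 2026) = -2904/(-2354) = -2904*(-1/2354) = 132/107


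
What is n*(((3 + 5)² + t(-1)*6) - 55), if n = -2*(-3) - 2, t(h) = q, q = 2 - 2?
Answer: 36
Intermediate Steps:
q = 0
t(h) = 0
n = 4 (n = 6 - 2 = 4)
n*(((3 + 5)² + t(-1)*6) - 55) = 4*(((3 + 5)² + 0*6) - 55) = 4*((8² + 0) - 55) = 4*((64 + 0) - 55) = 4*(64 - 55) = 4*9 = 36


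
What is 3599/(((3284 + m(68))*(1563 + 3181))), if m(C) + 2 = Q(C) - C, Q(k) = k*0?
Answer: 3599/15247216 ≈ 0.00023604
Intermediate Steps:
Q(k) = 0
m(C) = -2 - C (m(C) = -2 + (0 - C) = -2 - C)
3599/(((3284 + m(68))*(1563 + 3181))) = 3599/(((3284 + (-2 - 1*68))*(1563 + 3181))) = 3599/(((3284 + (-2 - 68))*4744)) = 3599/(((3284 - 70)*4744)) = 3599/((3214*4744)) = 3599/15247216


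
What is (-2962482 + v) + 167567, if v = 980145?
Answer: -1814770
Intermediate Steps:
(-2962482 + v) + 167567 = (-2962482 + 980145) + 167567 = -1982337 + 167567 = -1814770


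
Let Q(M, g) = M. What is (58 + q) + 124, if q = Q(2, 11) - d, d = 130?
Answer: 54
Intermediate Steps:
q = -128 (q = 2 - 1*130 = 2 - 130 = -128)
(58 + q) + 124 = (58 - 128) + 124 = -70 + 124 = 54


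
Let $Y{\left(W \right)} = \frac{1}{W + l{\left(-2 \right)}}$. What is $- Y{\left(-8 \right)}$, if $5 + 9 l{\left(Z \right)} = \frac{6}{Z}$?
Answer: $\frac{9}{80} \approx 0.1125$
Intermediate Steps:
$l{\left(Z \right)} = - \frac{5}{9} + \frac{2}{3 Z}$ ($l{\left(Z \right)} = - \frac{5}{9} + \frac{6 \frac{1}{Z}}{9} = - \frac{5}{9} + \frac{2}{3 Z}$)
$Y{\left(W \right)} = \frac{1}{- \frac{8}{9} + W}$ ($Y{\left(W \right)} = \frac{1}{W + \frac{6 - -10}{9 \left(-2\right)}} = \frac{1}{W + \frac{1}{9} \left(- \frac{1}{2}\right) \left(6 + 10\right)} = \frac{1}{W + \frac{1}{9} \left(- \frac{1}{2}\right) 16} = \frac{1}{W - \frac{8}{9}} = \frac{1}{- \frac{8}{9} + W}$)
$- Y{\left(-8 \right)} = - \frac{9}{-8 + 9 \left(-8\right)} = - \frac{9}{-8 - 72} = - \frac{9}{-80} = - \frac{9 \left(-1\right)}{80} = \left(-1\right) \left(- \frac{9}{80}\right) = \frac{9}{80}$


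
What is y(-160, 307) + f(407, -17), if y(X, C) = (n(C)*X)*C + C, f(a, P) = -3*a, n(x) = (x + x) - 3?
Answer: -30013234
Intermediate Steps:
n(x) = -3 + 2*x (n(x) = 2*x - 3 = -3 + 2*x)
y(X, C) = C + C*X*(-3 + 2*C) (y(X, C) = ((-3 + 2*C)*X)*C + C = (X*(-3 + 2*C))*C + C = C*X*(-3 + 2*C) + C = C + C*X*(-3 + 2*C))
y(-160, 307) + f(407, -17) = 307*(1 - 160*(-3 + 2*307)) - 3*407 = 307*(1 - 160*(-3 + 614)) - 1221 = 307*(1 - 160*611) - 1221 = 307*(1 - 97760) - 1221 = 307*(-97759) - 1221 = -30012013 - 1221 = -30013234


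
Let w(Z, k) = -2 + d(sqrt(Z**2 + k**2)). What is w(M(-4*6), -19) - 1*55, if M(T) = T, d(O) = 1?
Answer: -56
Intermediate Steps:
w(Z, k) = -1 (w(Z, k) = -2 + 1 = -1)
w(M(-4*6), -19) - 1*55 = -1 - 1*55 = -1 - 55 = -56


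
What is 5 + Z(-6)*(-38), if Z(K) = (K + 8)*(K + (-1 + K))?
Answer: 993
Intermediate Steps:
Z(K) = (-1 + 2*K)*(8 + K) (Z(K) = (8 + K)*(-1 + 2*K) = (-1 + 2*K)*(8 + K))
5 + Z(-6)*(-38) = 5 + (-8 + 2*(-6)**2 + 15*(-6))*(-38) = 5 + (-8 + 2*36 - 90)*(-38) = 5 + (-8 + 72 - 90)*(-38) = 5 - 26*(-38) = 5 + 988 = 993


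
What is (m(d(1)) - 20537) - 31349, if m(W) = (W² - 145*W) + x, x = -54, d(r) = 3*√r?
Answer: -52366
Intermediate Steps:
m(W) = -54 + W² - 145*W (m(W) = (W² - 145*W) - 54 = -54 + W² - 145*W)
(m(d(1)) - 20537) - 31349 = ((-54 + (3*√1)² - 435*√1) - 20537) - 31349 = ((-54 + (3*1)² - 435) - 20537) - 31349 = ((-54 + 3² - 145*3) - 20537) - 31349 = ((-54 + 9 - 435) - 20537) - 31349 = (-480 - 20537) - 31349 = -21017 - 31349 = -52366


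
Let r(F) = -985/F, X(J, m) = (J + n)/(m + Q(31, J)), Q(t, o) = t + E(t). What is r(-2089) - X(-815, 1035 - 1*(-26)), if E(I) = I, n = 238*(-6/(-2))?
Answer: 1317144/2345947 ≈ 0.56145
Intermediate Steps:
n = 714 (n = 238*(-6*(-½)) = 238*3 = 714)
Q(t, o) = 2*t (Q(t, o) = t + t = 2*t)
X(J, m) = (714 + J)/(62 + m) (X(J, m) = (J + 714)/(m + 2*31) = (714 + J)/(m + 62) = (714 + J)/(62 + m))
r(-2089) - X(-815, 1035 - 1*(-26)) = -985/(-2089) - (714 - 815)/(62 + (1035 - 1*(-26))) = -985*(-1/2089) - (-101)/(62 + (1035 + 26)) = 985/2089 - (-101)/(62 + 1061) = 985/2089 - (-101)/1123 = 985/2089 - 1*(-101/1123) = 985/2089 + 101/1123 = 1317144/2345947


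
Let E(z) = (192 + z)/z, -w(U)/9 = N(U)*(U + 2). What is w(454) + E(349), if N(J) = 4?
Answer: -5728643/349 ≈ -16414.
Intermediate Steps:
w(U) = -72 - 36*U (w(U) = -36*(U + 2) = -36*(2 + U) = -9*(8 + 4*U) = -72 - 36*U)
E(z) = (192 + z)/z
w(454) + E(349) = (-72 - 36*454) + (192 + 349)/349 = (-72 - 16344) + (1/349)*541 = -16416 + 541/349 = -5728643/349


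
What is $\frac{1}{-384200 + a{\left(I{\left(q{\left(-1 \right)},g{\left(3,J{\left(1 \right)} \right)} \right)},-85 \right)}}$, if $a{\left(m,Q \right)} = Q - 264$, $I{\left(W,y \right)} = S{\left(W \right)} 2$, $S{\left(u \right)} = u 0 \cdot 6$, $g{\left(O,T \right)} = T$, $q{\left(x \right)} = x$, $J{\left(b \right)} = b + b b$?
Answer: $- \frac{1}{384549} \approx -2.6004 \cdot 10^{-6}$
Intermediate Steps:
$J{\left(b \right)} = b + b^{2}$
$S{\left(u \right)} = 0$ ($S{\left(u \right)} = 0 \cdot 6 = 0$)
$I{\left(W,y \right)} = 0$ ($I{\left(W,y \right)} = 0 \cdot 2 = 0$)
$a{\left(m,Q \right)} = -264 + Q$ ($a{\left(m,Q \right)} = Q - 264 = -264 + Q$)
$\frac{1}{-384200 + a{\left(I{\left(q{\left(-1 \right)},g{\left(3,J{\left(1 \right)} \right)} \right)},-85 \right)}} = \frac{1}{-384200 - 349} = \frac{1}{-384549} = - \frac{1}{384549}$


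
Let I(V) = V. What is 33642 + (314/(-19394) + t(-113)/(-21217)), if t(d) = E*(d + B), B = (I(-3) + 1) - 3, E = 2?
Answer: 6921546056281/205741249 ≈ 33642.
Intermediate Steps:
B = -5 (B = (-3 + 1) - 3 = -2 - 3 = -5)
t(d) = -10 + 2*d (t(d) = 2*(d - 5) = 2*(-5 + d) = -10 + 2*d)
33642 + (314/(-19394) + t(-113)/(-21217)) = 33642 + (314/(-19394) + (-10 + 2*(-113))/(-21217)) = 33642 + (314*(-1/19394) + (-10 - 226)*(-1/21217)) = 33642 + (-157/9697 - 236*(-1/21217)) = 33642 + (-157/9697 + 236/21217) = 33642 - 1042577/205741249 = 6921546056281/205741249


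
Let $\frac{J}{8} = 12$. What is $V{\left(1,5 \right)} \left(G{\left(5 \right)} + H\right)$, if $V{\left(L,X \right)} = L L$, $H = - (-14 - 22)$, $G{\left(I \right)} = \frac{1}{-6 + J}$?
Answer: $\frac{3241}{90} \approx 36.011$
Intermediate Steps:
$J = 96$ ($J = 8 \cdot 12 = 96$)
$G{\left(I \right)} = \frac{1}{90}$ ($G{\left(I \right)} = \frac{1}{-6 + 96} = \frac{1}{90}$)
$H = 36$ ($H = - (-14 - 22) = \left(-1\right) \left(-36\right) = 36$)
$V{\left(L,X \right)} = L^{2}$
$V{\left(1,5 \right)} \left(G{\left(5 \right)} + H\right) = 1^{2} \left(\frac{1}{90} + 36\right) = 1 \cdot \frac{3241}{90} = \frac{3241}{90}$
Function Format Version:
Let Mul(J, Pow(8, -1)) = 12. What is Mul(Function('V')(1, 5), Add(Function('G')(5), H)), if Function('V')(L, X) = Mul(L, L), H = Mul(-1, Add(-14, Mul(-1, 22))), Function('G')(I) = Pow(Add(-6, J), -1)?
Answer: Rational(3241, 90) ≈ 36.011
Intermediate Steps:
J = 96 (J = Mul(8, 12) = 96)
Function('G')(I) = Rational(1, 90) (Function('G')(I) = Pow(Add(-6, 96), -1) = Pow(90, -1) = Rational(1, 90))
H = 36 (H = Mul(-1, Add(-14, -22)) = Mul(-1, -36) = 36)
Function('V')(L, X) = Pow(L, 2)
Mul(Function('V')(1, 5), Add(Function('G')(5), H)) = Mul(Pow(1, 2), Add(Rational(1, 90), 36)) = Mul(1, Rational(3241, 90)) = Rational(3241, 90)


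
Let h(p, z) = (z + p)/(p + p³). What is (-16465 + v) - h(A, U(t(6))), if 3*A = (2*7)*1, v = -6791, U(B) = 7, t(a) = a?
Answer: -1907001/82 ≈ -23256.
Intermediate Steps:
A = 14/3 (A = ((2*7)*1)/3 = (14*1)/3 = (⅓)*14 = 14/3 ≈ 4.6667)
h(p, z) = (p + z)/(p + p³)
(-16465 + v) - h(A, U(t(6))) = (-16465 - 6791) - (14/3 + 7)/(14/3 + (14/3)³) = -23256 - 35/((14/3 + 2744/27)*3) = -23256 - 35/(2870/27*3) = -23256 - 27*35/(2870*3) = -23256 - 1*9/82 = -23256 - 9/82 = -1907001/82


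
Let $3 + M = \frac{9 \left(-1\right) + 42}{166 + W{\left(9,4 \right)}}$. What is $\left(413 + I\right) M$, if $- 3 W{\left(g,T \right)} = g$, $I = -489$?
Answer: $\frac{34656}{163} \approx 212.61$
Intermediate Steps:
$W{\left(g,T \right)} = - \frac{g}{3}$
$M = - \frac{456}{163}$ ($M = -3 + \frac{9 \left(-1\right) + 42}{166 - 3} = -3 + \frac{-9 + 42}{166 - 3} = -3 + \frac{33}{163} = - \frac{456}{163} \approx -2.7975$)
$\left(413 + I\right) M = \left(413 - 489\right) \left(- \frac{456}{163}\right) = \left(-76\right) \left(- \frac{456}{163}\right) = \frac{34656}{163}$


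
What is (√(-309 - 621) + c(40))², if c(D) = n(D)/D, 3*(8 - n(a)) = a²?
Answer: (-197 + 15*I*√930)²/225 ≈ -757.52 - 801.03*I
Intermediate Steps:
n(a) = 8 - a²/3
c(D) = (8 - D²/3)/D
(√(-309 - 621) + c(40))² = (√(-309 - 621) + (8/40 - ⅓*40))² = (√(-930) + (8*(1/40) - 40/3))² = (I*√930 + (⅕ - 40/3))² = (I*√930 - 197/15)² = (-197/15 + I*√930)²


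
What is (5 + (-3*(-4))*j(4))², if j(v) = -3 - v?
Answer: 6241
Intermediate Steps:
(5 + (-3*(-4))*j(4))² = (5 + (-3*(-4))*(-3 - 1*4))² = (5 + 12*(-3 - 4))² = (5 + 12*(-7))² = (5 - 84)² = (-79)² = 6241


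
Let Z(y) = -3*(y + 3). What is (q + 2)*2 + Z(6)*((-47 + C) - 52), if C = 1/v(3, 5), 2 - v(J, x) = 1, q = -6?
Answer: 2638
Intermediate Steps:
v(J, x) = 1 (v(J, x) = 2 - 1*1 = 2 - 1 = 1)
Z(y) = -9 - 3*y (Z(y) = -3*(3 + y) = -9 - 3*y)
C = 1 (C = 1/1 = 1)
(q + 2)*2 + Z(6)*((-47 + C) - 52) = (-6 + 2)*2 + (-9 - 3*6)*((-47 + 1) - 52) = -4*2 + (-9 - 18)*(-46 - 52) = -8 - 27*(-98) = -8 + 2646 = 2638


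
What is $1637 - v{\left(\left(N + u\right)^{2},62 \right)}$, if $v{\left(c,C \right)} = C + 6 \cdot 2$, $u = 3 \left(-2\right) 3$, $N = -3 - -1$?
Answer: $1563$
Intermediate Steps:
$N = -2$ ($N = -3 + 1 = -2$)
$u = -18$ ($u = \left(-6\right) 3 = -18$)
$v{\left(c,C \right)} = 12 + C$ ($v{\left(c,C \right)} = C + 12 = 12 + C$)
$1637 - v{\left(\left(N + u\right)^{2},62 \right)} = 1637 - \left(12 + 62\right) = 1637 - 74 = 1563$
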